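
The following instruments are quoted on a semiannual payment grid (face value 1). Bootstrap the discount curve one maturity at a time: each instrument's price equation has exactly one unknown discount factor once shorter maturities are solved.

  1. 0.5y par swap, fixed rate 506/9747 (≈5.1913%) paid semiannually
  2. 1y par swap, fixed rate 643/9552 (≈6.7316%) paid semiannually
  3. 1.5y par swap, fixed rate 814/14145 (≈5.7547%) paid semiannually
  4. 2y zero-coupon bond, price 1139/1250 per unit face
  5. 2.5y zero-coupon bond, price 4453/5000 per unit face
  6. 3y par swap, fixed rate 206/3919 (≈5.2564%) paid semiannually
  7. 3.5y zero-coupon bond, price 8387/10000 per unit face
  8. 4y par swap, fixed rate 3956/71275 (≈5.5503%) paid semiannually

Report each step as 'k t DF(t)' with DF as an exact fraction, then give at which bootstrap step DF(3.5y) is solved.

step 1 [0.5y] swap r/2=253/9747: DF=(1 − 253/9747·(0))/(1+253/9747) = 9747/10000 ≈ 0.974700
step 2 [1y] swap r/2=643/19104: DF=(1 − 643/19104·(0.974700))/(1+643/19104) = 9357/10000 ≈ 0.935700
step 3 [1.5y] swap r/2=407/14145: DF=(1 − 407/14145·(0.974700+0.935700))/(1+407/14145) = 4593/5000 ≈ 0.918600
step 4 [2y] zero: DF = P = 1139/1250 ≈ 0.911200
step 5 [2.5y] zero: DF = P = 4453/5000 ≈ 0.890600
step 6 [3y] swap r/2=103/3919: DF=(1 − 103/3919·(0.974700+0.935700+0.918600+0.911200+0.890600))/(1+103/3919) = 4279/5000 ≈ 0.855800
step 7 [3.5y] zero: DF = P = 8387/10000 ≈ 0.838700
step 8 [4y] swap r/2=1978/71275: DF=(1 − 1978/71275·(0.974700+0.935700+0.918600+0.911200+0.890600+0.855800+0.838700))/(1+1978/71275) = 4011/5000 ≈ 0.802200

1 1/2 9747/10000
2 1 9357/10000
3 3/2 4593/5000
4 2 1139/1250
5 5/2 4453/5000
6 3 4279/5000
7 7/2 8387/10000
8 4 4011/5000
DF(3.5y) is solved at step 7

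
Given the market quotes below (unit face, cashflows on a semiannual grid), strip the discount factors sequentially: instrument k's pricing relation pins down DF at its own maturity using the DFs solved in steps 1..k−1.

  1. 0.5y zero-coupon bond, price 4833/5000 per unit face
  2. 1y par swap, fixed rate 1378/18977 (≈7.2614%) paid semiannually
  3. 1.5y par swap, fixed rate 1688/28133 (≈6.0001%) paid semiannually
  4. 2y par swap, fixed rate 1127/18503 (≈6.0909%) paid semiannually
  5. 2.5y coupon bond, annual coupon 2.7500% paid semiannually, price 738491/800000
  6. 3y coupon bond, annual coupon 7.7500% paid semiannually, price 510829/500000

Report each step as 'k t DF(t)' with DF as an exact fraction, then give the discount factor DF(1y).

step 1 [0.5y] zero: DF = P = 4833/5000 ≈ 0.966600
step 2 [1y] swap r/2=689/18977: DF=(1 − 689/18977·(0.966600))/(1+689/18977) = 9311/10000 ≈ 0.931100
step 3 [1.5y] swap r/2=844/28133: DF=(1 − 844/28133·(0.966600+0.931100))/(1+844/28133) = 2289/2500 ≈ 0.915600
step 4 [2y] swap r/2=1127/37006: DF=(1 − 1127/37006·(0.966600+0.931100+0.915600))/(1+1127/37006) = 8873/10000 ≈ 0.887300
step 5 [2.5y] bond c/2=11/800: DF=(738491/800000 − 11/800·(0.966600+0.931100+0.915600+0.887300))/(1+11/800) = 2151/2500 ≈ 0.860400
step 6 [3y] bond c/2=31/800: DF=(510829/500000 − 31/800·(0.966600+0.931100+0.915600+0.887300+0.860400))/(1+31/800) = 4067/5000 ≈ 0.813400

1 1/2 4833/5000
2 1 9311/10000
3 3/2 2289/2500
4 2 8873/10000
5 5/2 2151/2500
6 3 4067/5000
DF(1y) = 9311/10000 ≈ 0.931100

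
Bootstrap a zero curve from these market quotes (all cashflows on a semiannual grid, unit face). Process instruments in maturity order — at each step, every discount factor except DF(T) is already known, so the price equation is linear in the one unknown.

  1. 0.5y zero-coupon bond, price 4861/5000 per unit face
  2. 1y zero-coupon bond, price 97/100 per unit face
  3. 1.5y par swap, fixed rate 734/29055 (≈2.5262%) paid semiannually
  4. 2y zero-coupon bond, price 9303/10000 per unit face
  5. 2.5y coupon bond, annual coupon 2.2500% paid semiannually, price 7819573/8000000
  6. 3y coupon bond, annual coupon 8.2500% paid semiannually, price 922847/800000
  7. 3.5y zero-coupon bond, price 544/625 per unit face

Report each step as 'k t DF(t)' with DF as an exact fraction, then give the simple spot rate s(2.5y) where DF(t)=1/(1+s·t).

step 1 [0.5y] zero: DF = P = 4861/5000 ≈ 0.972200
step 2 [1y] zero: DF = P = 97/100 ≈ 0.970000
step 3 [1.5y] swap r/2=367/29055: DF=(1 − 367/29055·(0.972200+0.970000))/(1+367/29055) = 9633/10000 ≈ 0.963300
step 4 [2y] zero: DF = P = 9303/10000 ≈ 0.930300
step 5 [2.5y] bond c/2=9/800: DF=(7819573/8000000 − 9/800·(0.972200+0.970000+0.963300+0.930300))/(1+9/800) = 9239/10000 ≈ 0.923900
step 6 [3y] bond c/2=33/800: DF=(922847/800000 − 33/800·(0.972200+0.970000+0.963300+0.930300+0.923900))/(1+33/800) = 9193/10000 ≈ 0.919300
step 7 [3.5y] zero: DF = P = 544/625 ≈ 0.870400

1 1/2 4861/5000
2 1 97/100
3 3/2 9633/10000
4 2 9303/10000
5 5/2 9239/10000
6 3 9193/10000
7 7/2 544/625
s(2.5y) = (1/(9239/10000) − 1)/(5/2) = 1522/46195 ≈ 3.2947%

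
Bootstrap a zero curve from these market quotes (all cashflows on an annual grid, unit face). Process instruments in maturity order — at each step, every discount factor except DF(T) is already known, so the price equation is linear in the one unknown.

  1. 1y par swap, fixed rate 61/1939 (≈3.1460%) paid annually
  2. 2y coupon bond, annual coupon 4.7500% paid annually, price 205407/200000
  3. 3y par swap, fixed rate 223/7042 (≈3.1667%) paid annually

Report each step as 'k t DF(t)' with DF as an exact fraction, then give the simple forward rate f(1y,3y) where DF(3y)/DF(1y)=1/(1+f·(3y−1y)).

step 1 [1y] swap r/1=61/1939: DF=(1 − 61/1939·(0))/(1+61/1939) = 1939/2000 ≈ 0.969500
step 2 [2y] bond c/1=19/400: DF=(205407/200000 − 19/400·(0.969500))/(1+19/400) = 1873/2000 ≈ 0.936500
step 3 [3y] swap r/1=223/7042: DF=(1 − 223/7042·(0.969500+0.936500))/(1+223/7042) = 2277/2500 ≈ 0.910800

1 1 1939/2000
2 2 1873/2000
3 3 2277/2500
f(1y,3y) = ((1939/2000)/(2277/2500) − 1)/(2) = 587/18216 ≈ 3.2224%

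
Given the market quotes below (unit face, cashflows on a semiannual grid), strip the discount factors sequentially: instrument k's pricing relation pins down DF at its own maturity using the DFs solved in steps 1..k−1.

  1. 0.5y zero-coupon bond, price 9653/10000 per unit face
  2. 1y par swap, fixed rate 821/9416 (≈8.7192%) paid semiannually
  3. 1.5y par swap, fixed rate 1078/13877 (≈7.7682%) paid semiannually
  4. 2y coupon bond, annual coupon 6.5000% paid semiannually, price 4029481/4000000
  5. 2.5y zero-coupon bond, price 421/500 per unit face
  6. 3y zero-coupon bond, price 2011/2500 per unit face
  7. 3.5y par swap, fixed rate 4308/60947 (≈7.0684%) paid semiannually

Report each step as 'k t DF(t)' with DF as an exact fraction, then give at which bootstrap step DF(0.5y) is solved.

1 1/2 9653/10000
2 1 9179/10000
3 3/2 4461/5000
4 2 8883/10000
5 5/2 421/500
6 3 2011/2500
7 7/2 3923/5000
DF(0.5y) is solved at step 1

step 1 [0.5y] zero: DF = P = 9653/10000 ≈ 0.965300
step 2 [1y] swap r/2=821/18832: DF=(1 − 821/18832·(0.965300))/(1+821/18832) = 9179/10000 ≈ 0.917900
step 3 [1.5y] swap r/2=539/13877: DF=(1 − 539/13877·(0.965300+0.917900))/(1+539/13877) = 4461/5000 ≈ 0.892200
step 4 [2y] bond c/2=13/400: DF=(4029481/4000000 − 13/400·(0.965300+0.917900+0.892200))/(1+13/400) = 8883/10000 ≈ 0.888300
step 5 [2.5y] zero: DF = P = 421/500 ≈ 0.842000
step 6 [3y] zero: DF = P = 2011/2500 ≈ 0.804400
step 7 [3.5y] swap r/2=2154/60947: DF=(1 − 2154/60947·(0.965300+0.917900+0.892200+0.888300+0.842000+0.804400))/(1+2154/60947) = 3923/5000 ≈ 0.784600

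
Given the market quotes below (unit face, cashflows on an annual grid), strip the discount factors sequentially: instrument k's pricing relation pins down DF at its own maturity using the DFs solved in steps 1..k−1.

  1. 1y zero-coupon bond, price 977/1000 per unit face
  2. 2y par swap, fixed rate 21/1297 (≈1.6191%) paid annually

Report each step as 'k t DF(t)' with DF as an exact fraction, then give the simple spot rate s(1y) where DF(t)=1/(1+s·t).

1 1 977/1000
2 2 1937/2000
s(1y) = (1/(977/1000) − 1)/(1) = 23/977 ≈ 2.3541%

step 1 [1y] zero: DF = P = 977/1000 ≈ 0.977000
step 2 [2y] swap r/1=21/1297: DF=(1 − 21/1297·(0.977000))/(1+21/1297) = 1937/2000 ≈ 0.968500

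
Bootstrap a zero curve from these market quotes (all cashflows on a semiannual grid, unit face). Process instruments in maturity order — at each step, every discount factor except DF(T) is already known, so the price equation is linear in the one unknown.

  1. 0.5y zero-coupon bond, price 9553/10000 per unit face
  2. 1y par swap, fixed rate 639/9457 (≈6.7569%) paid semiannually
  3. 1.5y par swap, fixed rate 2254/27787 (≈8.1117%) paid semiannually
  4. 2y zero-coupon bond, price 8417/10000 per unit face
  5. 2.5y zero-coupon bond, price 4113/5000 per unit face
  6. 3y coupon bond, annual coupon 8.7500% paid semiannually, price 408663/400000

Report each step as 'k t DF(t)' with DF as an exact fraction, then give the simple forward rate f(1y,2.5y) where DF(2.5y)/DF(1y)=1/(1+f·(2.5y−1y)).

step 1 [0.5y] zero: DF = P = 9553/10000 ≈ 0.955300
step 2 [1y] swap r/2=639/18914: DF=(1 − 639/18914·(0.955300))/(1+639/18914) = 9361/10000 ≈ 0.936100
step 3 [1.5y] swap r/2=1127/27787: DF=(1 − 1127/27787·(0.955300+0.936100))/(1+1127/27787) = 8873/10000 ≈ 0.887300
step 4 [2y] zero: DF = P = 8417/10000 ≈ 0.841700
step 5 [2.5y] zero: DF = P = 4113/5000 ≈ 0.822600
step 6 [3y] bond c/2=7/160: DF=(408663/400000 − 7/160·(0.955300+0.936100+0.887300+0.841700+0.822600))/(1+7/160) = 3963/5000 ≈ 0.792600

1 1/2 9553/10000
2 1 9361/10000
3 3/2 8873/10000
4 2 8417/10000
5 5/2 4113/5000
6 3 3963/5000
f(1y,2.5y) = ((9361/10000)/(4113/5000) − 1)/(3/2) = 1135/12339 ≈ 9.1985%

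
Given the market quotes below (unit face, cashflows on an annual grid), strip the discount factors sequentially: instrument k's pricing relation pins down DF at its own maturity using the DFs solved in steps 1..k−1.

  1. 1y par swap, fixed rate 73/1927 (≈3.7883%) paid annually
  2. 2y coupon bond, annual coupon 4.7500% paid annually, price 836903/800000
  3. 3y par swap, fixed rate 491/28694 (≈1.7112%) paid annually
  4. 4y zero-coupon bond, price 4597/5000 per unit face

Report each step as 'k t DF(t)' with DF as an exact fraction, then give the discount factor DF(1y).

step 1 [1y] swap r/1=73/1927: DF=(1 − 73/1927·(0))/(1+73/1927) = 1927/2000 ≈ 0.963500
step 2 [2y] bond c/1=19/400: DF=(836903/800000 − 19/400·(0.963500))/(1+19/400) = 191/200 ≈ 0.955000
step 3 [3y] swap r/1=491/28694: DF=(1 − 491/28694·(0.963500+0.955000))/(1+491/28694) = 9509/10000 ≈ 0.950900
step 4 [4y] zero: DF = P = 4597/5000 ≈ 0.919400

1 1 1927/2000
2 2 191/200
3 3 9509/10000
4 4 4597/5000
DF(1y) = 1927/2000 ≈ 0.963500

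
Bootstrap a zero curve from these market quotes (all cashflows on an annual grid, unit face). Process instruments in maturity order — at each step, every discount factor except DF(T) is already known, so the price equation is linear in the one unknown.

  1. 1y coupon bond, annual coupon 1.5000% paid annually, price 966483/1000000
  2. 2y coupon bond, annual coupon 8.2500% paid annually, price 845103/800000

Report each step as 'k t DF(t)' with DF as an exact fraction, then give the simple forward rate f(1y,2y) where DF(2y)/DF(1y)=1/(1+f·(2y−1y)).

step 1 [1y] bond c/1=3/200: DF=(966483/1000000 − 3/200·(0))/(1+3/200) = 4761/5000 ≈ 0.952200
step 2 [2y] bond c/1=33/400: DF=(845103/800000 − 33/400·(0.952200))/(1+33/400) = 9033/10000 ≈ 0.903300

1 1 4761/5000
2 2 9033/10000
f(1y,2y) = ((4761/5000)/(9033/10000) − 1)/(1) = 163/3011 ≈ 5.4135%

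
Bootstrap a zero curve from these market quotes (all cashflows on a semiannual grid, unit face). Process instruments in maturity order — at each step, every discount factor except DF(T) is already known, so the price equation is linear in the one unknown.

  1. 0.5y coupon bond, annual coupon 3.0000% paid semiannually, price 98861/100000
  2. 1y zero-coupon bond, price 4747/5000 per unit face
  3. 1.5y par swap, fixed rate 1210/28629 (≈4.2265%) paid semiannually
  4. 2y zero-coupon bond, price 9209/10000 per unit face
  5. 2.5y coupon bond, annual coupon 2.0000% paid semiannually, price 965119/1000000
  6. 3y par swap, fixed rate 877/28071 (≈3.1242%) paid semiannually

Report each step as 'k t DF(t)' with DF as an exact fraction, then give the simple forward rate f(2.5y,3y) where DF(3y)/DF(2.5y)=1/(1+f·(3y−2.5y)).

1 1/2 487/500
2 1 4747/5000
3 3/2 1879/2000
4 2 9209/10000
5 5/2 9181/10000
6 3 9123/10000
f(2.5y,3y) = ((9181/10000)/(9123/10000) − 1)/(1/2) = 116/9123 ≈ 1.2715%

step 1 [0.5y] bond c/2=3/200: DF=(98861/100000 − 3/200·(0))/(1+3/200) = 487/500 ≈ 0.974000
step 2 [1y] zero: DF = P = 4747/5000 ≈ 0.949400
step 3 [1.5y] swap r/2=605/28629: DF=(1 − 605/28629·(0.974000+0.949400))/(1+605/28629) = 1879/2000 ≈ 0.939500
step 4 [2y] zero: DF = P = 9209/10000 ≈ 0.920900
step 5 [2.5y] bond c/2=1/100: DF=(965119/1000000 − 1/100·(0.974000+0.949400+0.939500+0.920900))/(1+1/100) = 9181/10000 ≈ 0.918100
step 6 [3y] swap r/2=877/56142: DF=(1 − 877/56142·(0.974000+0.949400+0.939500+0.920900+0.918100))/(1+877/56142) = 9123/10000 ≈ 0.912300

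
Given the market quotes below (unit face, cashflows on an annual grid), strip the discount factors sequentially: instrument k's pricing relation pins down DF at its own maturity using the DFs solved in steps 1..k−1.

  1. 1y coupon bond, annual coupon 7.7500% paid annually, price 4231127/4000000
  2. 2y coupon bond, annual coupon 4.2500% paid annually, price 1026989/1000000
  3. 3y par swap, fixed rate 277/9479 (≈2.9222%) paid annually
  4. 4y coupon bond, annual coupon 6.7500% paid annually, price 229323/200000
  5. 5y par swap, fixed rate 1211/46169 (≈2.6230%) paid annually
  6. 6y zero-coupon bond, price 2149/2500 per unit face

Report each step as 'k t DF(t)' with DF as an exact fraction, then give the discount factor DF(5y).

1 1 9817/10000
2 2 9451/10000
3 3 9169/10000
4 4 8943/10000
5 5 8789/10000
6 6 2149/2500
DF(5y) = 8789/10000 ≈ 0.878900

step 1 [1y] bond c/1=31/400: DF=(4231127/4000000 − 31/400·(0))/(1+31/400) = 9817/10000 ≈ 0.981700
step 2 [2y] bond c/1=17/400: DF=(1026989/1000000 − 17/400·(0.981700))/(1+17/400) = 9451/10000 ≈ 0.945100
step 3 [3y] swap r/1=277/9479: DF=(1 − 277/9479·(0.981700+0.945100))/(1+277/9479) = 9169/10000 ≈ 0.916900
step 4 [4y] bond c/1=27/400: DF=(229323/200000 − 27/400·(0.981700+0.945100+0.916900))/(1+27/400) = 8943/10000 ≈ 0.894300
step 5 [5y] swap r/1=1211/46169: DF=(1 − 1211/46169·(0.981700+0.945100+0.916900+0.894300))/(1+1211/46169) = 8789/10000 ≈ 0.878900
step 6 [6y] zero: DF = P = 2149/2500 ≈ 0.859600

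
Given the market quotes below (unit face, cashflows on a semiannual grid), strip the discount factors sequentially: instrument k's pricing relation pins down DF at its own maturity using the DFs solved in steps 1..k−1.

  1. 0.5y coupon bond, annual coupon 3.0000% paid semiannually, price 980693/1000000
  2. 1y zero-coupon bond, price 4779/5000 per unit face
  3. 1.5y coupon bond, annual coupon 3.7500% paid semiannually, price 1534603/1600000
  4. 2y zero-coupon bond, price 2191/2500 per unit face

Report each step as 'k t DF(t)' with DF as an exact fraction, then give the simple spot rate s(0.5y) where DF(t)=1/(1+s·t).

step 1 [0.5y] bond c/2=3/200: DF=(980693/1000000 − 3/200·(0))/(1+3/200) = 4831/5000 ≈ 0.966200
step 2 [1y] zero: DF = P = 4779/5000 ≈ 0.955800
step 3 [1.5y] bond c/2=3/160: DF=(1534603/1600000 − 3/160·(0.966200+0.955800))/(1+3/160) = 9061/10000 ≈ 0.906100
step 4 [2y] zero: DF = P = 2191/2500 ≈ 0.876400

1 1/2 4831/5000
2 1 4779/5000
3 3/2 9061/10000
4 2 2191/2500
s(0.5y) = (1/(4831/5000) − 1)/(1/2) = 338/4831 ≈ 6.9965%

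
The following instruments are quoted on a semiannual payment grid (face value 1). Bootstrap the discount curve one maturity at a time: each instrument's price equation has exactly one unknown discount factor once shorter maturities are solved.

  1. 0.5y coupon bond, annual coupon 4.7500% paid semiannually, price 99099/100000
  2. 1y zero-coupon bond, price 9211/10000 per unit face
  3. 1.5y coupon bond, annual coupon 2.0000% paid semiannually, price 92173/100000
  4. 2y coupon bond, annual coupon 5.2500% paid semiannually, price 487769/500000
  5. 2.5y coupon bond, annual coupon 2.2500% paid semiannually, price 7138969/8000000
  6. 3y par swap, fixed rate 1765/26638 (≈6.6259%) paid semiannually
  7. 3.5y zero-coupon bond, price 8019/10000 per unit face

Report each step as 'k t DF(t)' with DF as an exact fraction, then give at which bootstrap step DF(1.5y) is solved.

1 1/2 121/125
2 1 9211/10000
3 3/2 8939/10000
4 2 4397/5000
5 5/2 8417/10000
6 3 1647/2000
7 7/2 8019/10000
DF(1.5y) is solved at step 3

step 1 [0.5y] bond c/2=19/800: DF=(99099/100000 − 19/800·(0))/(1+19/800) = 121/125 ≈ 0.968000
step 2 [1y] zero: DF = P = 9211/10000 ≈ 0.921100
step 3 [1.5y] bond c/2=1/100: DF=(92173/100000 − 1/100·(0.968000+0.921100))/(1+1/100) = 8939/10000 ≈ 0.893900
step 4 [2y] bond c/2=21/800: DF=(487769/500000 − 21/800·(0.968000+0.921100+0.893900))/(1+21/800) = 4397/5000 ≈ 0.879400
step 5 [2.5y] bond c/2=9/800: DF=(7138969/8000000 − 9/800·(0.968000+0.921100+0.893900+0.879400))/(1+9/800) = 8417/10000 ≈ 0.841700
step 6 [3y] swap r/2=1765/53276: DF=(1 − 1765/53276·(0.968000+0.921100+0.893900+0.879400+0.841700))/(1+1765/53276) = 1647/2000 ≈ 0.823500
step 7 [3.5y] zero: DF = P = 8019/10000 ≈ 0.801900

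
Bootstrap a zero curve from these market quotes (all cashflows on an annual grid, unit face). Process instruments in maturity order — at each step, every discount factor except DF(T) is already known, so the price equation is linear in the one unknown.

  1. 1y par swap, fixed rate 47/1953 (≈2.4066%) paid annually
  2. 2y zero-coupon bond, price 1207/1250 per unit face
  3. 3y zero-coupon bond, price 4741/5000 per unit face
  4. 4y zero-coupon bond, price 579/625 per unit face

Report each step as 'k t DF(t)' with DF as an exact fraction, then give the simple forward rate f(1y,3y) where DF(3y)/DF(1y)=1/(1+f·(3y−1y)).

1 1 1953/2000
2 2 1207/1250
3 3 4741/5000
4 4 579/625
f(1y,3y) = ((1953/2000)/(4741/5000) − 1)/(2) = 283/18964 ≈ 1.4923%

step 1 [1y] swap r/1=47/1953: DF=(1 − 47/1953·(0))/(1+47/1953) = 1953/2000 ≈ 0.976500
step 2 [2y] zero: DF = P = 1207/1250 ≈ 0.965600
step 3 [3y] zero: DF = P = 4741/5000 ≈ 0.948200
step 4 [4y] zero: DF = P = 579/625 ≈ 0.926400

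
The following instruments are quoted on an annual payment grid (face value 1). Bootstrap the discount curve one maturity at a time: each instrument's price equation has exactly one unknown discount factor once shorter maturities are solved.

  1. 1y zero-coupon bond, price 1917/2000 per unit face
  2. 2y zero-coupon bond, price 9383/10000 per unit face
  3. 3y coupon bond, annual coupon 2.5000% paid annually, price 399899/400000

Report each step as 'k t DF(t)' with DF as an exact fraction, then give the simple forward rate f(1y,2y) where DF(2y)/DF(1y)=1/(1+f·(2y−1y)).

1 1 1917/2000
2 2 9383/10000
3 3 9291/10000
f(1y,2y) = ((1917/2000)/(9383/10000) − 1)/(1) = 202/9383 ≈ 2.1528%

step 1 [1y] zero: DF = P = 1917/2000 ≈ 0.958500
step 2 [2y] zero: DF = P = 9383/10000 ≈ 0.938300
step 3 [3y] bond c/1=1/40: DF=(399899/400000 − 1/40·(0.958500+0.938300))/(1+1/40) = 9291/10000 ≈ 0.929100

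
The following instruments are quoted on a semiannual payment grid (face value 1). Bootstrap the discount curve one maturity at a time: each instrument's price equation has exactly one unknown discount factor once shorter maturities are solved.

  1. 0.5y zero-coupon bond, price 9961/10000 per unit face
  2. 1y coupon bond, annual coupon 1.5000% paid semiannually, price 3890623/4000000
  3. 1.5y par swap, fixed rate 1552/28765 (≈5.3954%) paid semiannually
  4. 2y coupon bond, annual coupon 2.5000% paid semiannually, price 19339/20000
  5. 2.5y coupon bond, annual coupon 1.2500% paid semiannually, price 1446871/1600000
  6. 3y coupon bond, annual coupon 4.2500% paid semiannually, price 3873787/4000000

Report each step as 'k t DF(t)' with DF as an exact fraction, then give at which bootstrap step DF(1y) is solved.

1 1/2 9961/10000
2 1 479/500
3 3/2 1153/1250
4 2 1839/2000
5 5/2 8751/10000
6 3 8511/10000
DF(1y) is solved at step 2

step 1 [0.5y] zero: DF = P = 9961/10000 ≈ 0.996100
step 2 [1y] bond c/2=3/400: DF=(3890623/4000000 − 3/400·(0.996100))/(1+3/400) = 479/500 ≈ 0.958000
step 3 [1.5y] swap r/2=776/28765: DF=(1 − 776/28765·(0.996100+0.958000))/(1+776/28765) = 1153/1250 ≈ 0.922400
step 4 [2y] bond c/2=1/80: DF=(19339/20000 − 1/80·(0.996100+0.958000+0.922400))/(1+1/80) = 1839/2000 ≈ 0.919500
step 5 [2.5y] bond c/2=1/160: DF=(1446871/1600000 − 1/160·(0.996100+0.958000+0.922400+0.919500))/(1+1/160) = 8751/10000 ≈ 0.875100
step 6 [3y] bond c/2=17/800: DF=(3873787/4000000 − 17/800·(0.996100+0.958000+0.922400+0.919500+0.875100))/(1+17/800) = 8511/10000 ≈ 0.851100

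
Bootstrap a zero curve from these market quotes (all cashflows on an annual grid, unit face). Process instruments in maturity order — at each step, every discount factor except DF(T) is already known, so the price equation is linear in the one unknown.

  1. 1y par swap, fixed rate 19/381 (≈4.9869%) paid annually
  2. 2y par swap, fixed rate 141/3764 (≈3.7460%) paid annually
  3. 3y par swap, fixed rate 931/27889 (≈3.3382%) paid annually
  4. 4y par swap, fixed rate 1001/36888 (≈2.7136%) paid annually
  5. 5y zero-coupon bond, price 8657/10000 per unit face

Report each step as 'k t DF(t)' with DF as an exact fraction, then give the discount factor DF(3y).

1 1 381/400
2 2 1859/2000
3 3 9069/10000
4 4 8999/10000
5 5 8657/10000
DF(3y) = 9069/10000 ≈ 0.906900

step 1 [1y] swap r/1=19/381: DF=(1 − 19/381·(0))/(1+19/381) = 381/400 ≈ 0.952500
step 2 [2y] swap r/1=141/3764: DF=(1 − 141/3764·(0.952500))/(1+141/3764) = 1859/2000 ≈ 0.929500
step 3 [3y] swap r/1=931/27889: DF=(1 − 931/27889·(0.952500+0.929500))/(1+931/27889) = 9069/10000 ≈ 0.906900
step 4 [4y] swap r/1=1001/36888: DF=(1 − 1001/36888·(0.952500+0.929500+0.906900))/(1+1001/36888) = 8999/10000 ≈ 0.899900
step 5 [5y] zero: DF = P = 8657/10000 ≈ 0.865700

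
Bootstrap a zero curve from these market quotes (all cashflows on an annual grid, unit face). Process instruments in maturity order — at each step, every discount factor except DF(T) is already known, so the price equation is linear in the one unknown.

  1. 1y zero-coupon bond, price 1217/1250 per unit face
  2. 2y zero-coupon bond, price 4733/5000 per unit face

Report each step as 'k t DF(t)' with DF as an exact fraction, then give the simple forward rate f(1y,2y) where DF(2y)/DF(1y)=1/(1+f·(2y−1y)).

1 1 1217/1250
2 2 4733/5000
f(1y,2y) = ((1217/1250)/(4733/5000) − 1)/(1) = 135/4733 ≈ 2.8523%

step 1 [1y] zero: DF = P = 1217/1250 ≈ 0.973600
step 2 [2y] zero: DF = P = 4733/5000 ≈ 0.946600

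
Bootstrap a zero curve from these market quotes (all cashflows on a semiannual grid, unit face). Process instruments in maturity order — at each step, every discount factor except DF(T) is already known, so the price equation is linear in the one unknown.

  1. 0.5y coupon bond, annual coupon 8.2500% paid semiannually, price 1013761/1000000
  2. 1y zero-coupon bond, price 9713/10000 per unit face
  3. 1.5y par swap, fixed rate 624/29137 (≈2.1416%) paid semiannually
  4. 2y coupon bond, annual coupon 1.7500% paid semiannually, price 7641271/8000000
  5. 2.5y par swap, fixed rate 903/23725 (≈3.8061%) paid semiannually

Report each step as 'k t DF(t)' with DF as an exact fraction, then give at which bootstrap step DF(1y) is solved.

step 1 [0.5y] bond c/2=33/800: DF=(1013761/1000000 − 33/800·(0))/(1+33/800) = 1217/1250 ≈ 0.973600
step 2 [1y] zero: DF = P = 9713/10000 ≈ 0.971300
step 3 [1.5y] swap r/2=312/29137: DF=(1 − 312/29137·(0.973600+0.971300))/(1+312/29137) = 1211/1250 ≈ 0.968800
step 4 [2y] bond c/2=7/800: DF=(7641271/8000000 − 7/800·(0.973600+0.971300+0.968800))/(1+7/800) = 576/625 ≈ 0.921600
step 5 [2.5y] swap r/2=903/47450: DF=(1 − 903/47450·(0.973600+0.971300+0.968800+0.921600))/(1+903/47450) = 9097/10000 ≈ 0.909700

1 1/2 1217/1250
2 1 9713/10000
3 3/2 1211/1250
4 2 576/625
5 5/2 9097/10000
DF(1y) is solved at step 2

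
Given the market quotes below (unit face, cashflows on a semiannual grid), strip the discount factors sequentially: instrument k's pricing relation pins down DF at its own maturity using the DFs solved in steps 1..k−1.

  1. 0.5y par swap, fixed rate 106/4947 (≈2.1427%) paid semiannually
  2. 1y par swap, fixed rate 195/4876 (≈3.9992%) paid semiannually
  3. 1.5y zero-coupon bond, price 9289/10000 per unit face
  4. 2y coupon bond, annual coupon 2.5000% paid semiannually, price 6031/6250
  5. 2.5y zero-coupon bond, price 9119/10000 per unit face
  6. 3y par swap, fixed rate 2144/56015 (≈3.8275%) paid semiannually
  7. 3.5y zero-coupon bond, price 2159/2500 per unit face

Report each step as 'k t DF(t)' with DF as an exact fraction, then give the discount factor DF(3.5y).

1 1/2 4947/5000
2 1 961/1000
3 3/2 9289/10000
4 2 367/400
5 5/2 9119/10000
6 3 558/625
7 7/2 2159/2500
DF(3.5y) = 2159/2500 ≈ 0.863600

step 1 [0.5y] swap r/2=53/4947: DF=(1 − 53/4947·(0))/(1+53/4947) = 4947/5000 ≈ 0.989400
step 2 [1y] swap r/2=195/9752: DF=(1 − 195/9752·(0.989400))/(1+195/9752) = 961/1000 ≈ 0.961000
step 3 [1.5y] zero: DF = P = 9289/10000 ≈ 0.928900
step 4 [2y] bond c/2=1/80: DF=(6031/6250 − 1/80·(0.989400+0.961000+0.928900))/(1+1/80) = 367/400 ≈ 0.917500
step 5 [2.5y] zero: DF = P = 9119/10000 ≈ 0.911900
step 6 [3y] swap r/2=1072/56015: DF=(1 − 1072/56015·(0.989400+0.961000+0.928900+0.917500+0.911900))/(1+1072/56015) = 558/625 ≈ 0.892800
step 7 [3.5y] zero: DF = P = 2159/2500 ≈ 0.863600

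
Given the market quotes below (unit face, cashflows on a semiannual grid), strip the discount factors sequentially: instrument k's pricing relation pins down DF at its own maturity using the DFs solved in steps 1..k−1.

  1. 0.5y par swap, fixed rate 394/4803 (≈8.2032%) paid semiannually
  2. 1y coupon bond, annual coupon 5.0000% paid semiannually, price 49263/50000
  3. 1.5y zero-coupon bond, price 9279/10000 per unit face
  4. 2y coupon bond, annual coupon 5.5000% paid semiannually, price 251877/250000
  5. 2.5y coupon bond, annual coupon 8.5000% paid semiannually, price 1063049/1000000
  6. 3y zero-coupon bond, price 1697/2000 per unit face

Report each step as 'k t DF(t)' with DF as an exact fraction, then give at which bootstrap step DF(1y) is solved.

1 1/2 4803/5000
2 1 4689/5000
3 3/2 9279/10000
4 2 9049/10000
5 5/2 2169/2500
6 3 1697/2000
DF(1y) is solved at step 2

step 1 [0.5y] swap r/2=197/4803: DF=(1 − 197/4803·(0))/(1+197/4803) = 4803/5000 ≈ 0.960600
step 2 [1y] bond c/2=1/40: DF=(49263/50000 − 1/40·(0.960600))/(1+1/40) = 4689/5000 ≈ 0.937800
step 3 [1.5y] zero: DF = P = 9279/10000 ≈ 0.927900
step 4 [2y] bond c/2=11/400: DF=(251877/250000 − 11/400·(0.960600+0.937800+0.927900))/(1+11/400) = 9049/10000 ≈ 0.904900
step 5 [2.5y] bond c/2=17/400: DF=(1063049/1000000 − 17/400·(0.960600+0.937800+0.927900+0.904900))/(1+17/400) = 2169/2500 ≈ 0.867600
step 6 [3y] zero: DF = P = 1697/2000 ≈ 0.848500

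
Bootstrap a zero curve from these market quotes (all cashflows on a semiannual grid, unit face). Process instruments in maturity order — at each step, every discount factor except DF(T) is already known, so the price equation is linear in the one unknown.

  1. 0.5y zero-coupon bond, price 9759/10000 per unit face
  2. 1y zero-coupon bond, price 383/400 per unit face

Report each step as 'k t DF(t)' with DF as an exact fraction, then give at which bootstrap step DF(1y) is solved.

1 1/2 9759/10000
2 1 383/400
DF(1y) is solved at step 2

step 1 [0.5y] zero: DF = P = 9759/10000 ≈ 0.975900
step 2 [1y] zero: DF = P = 383/400 ≈ 0.957500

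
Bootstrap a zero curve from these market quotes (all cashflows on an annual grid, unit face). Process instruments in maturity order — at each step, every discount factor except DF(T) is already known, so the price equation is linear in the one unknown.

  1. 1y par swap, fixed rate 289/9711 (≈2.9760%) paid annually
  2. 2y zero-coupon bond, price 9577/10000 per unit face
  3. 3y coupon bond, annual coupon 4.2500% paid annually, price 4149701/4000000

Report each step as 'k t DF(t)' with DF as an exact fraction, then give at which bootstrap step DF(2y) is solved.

1 1 9711/10000
2 2 9577/10000
3 3 1833/2000
DF(2y) is solved at step 2

step 1 [1y] swap r/1=289/9711: DF=(1 − 289/9711·(0))/(1+289/9711) = 9711/10000 ≈ 0.971100
step 2 [2y] zero: DF = P = 9577/10000 ≈ 0.957700
step 3 [3y] bond c/1=17/400: DF=(4149701/4000000 − 17/400·(0.971100+0.957700))/(1+17/400) = 1833/2000 ≈ 0.916500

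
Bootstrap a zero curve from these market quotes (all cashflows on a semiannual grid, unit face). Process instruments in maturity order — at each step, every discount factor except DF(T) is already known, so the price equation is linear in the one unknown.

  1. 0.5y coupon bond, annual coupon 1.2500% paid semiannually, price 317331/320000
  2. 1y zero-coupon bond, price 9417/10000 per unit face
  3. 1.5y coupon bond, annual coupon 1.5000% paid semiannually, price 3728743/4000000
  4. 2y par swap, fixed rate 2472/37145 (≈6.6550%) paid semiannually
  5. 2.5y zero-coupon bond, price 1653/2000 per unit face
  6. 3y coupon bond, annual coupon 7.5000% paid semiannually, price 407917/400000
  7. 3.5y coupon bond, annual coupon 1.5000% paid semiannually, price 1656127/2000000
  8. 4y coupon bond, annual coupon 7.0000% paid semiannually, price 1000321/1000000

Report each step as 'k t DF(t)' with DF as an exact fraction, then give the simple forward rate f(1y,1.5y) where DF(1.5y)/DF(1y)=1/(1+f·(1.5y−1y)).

step 1 [0.5y] bond c/2=1/160: DF=(317331/320000 − 1/160·(0))/(1+1/160) = 1971/2000 ≈ 0.985500
step 2 [1y] zero: DF = P = 9417/10000 ≈ 0.941700
step 3 [1.5y] bond c/2=3/400: DF=(3728743/4000000 − 3/400·(0.985500+0.941700))/(1+3/400) = 9109/10000 ≈ 0.910900
step 4 [2y] swap r/2=1236/37145: DF=(1 − 1236/37145·(0.985500+0.941700+0.910900))/(1+1236/37145) = 2191/2500 ≈ 0.876400
step 5 [2.5y] zero: DF = P = 1653/2000 ≈ 0.826500
step 6 [3y] bond c/2=3/80: DF=(407917/400000 − 3/80·(0.985500+0.941700+0.910900+0.876400+0.826500))/(1+3/80) = 2047/2500 ≈ 0.818800
step 7 [3.5y] bond c/2=3/400: DF=(1656127/2000000 − 3/400·(0.985500+0.941700+0.910900+0.876400+0.826500+0.818800))/(1+3/400) = 391/500 ≈ 0.782000
step 8 [4y] bond c/2=7/200: DF=(1000321/1000000 − 7/200·(0.985500+0.941700+0.910900+0.876400+0.826500+0.818800+0.782000))/(1+7/200) = 1897/2500 ≈ 0.758800

1 1/2 1971/2000
2 1 9417/10000
3 3/2 9109/10000
4 2 2191/2500
5 5/2 1653/2000
6 3 2047/2500
7 7/2 391/500
8 4 1897/2500
f(1y,1.5y) = ((9417/10000)/(9109/10000) − 1)/(1/2) = 616/9109 ≈ 6.7625%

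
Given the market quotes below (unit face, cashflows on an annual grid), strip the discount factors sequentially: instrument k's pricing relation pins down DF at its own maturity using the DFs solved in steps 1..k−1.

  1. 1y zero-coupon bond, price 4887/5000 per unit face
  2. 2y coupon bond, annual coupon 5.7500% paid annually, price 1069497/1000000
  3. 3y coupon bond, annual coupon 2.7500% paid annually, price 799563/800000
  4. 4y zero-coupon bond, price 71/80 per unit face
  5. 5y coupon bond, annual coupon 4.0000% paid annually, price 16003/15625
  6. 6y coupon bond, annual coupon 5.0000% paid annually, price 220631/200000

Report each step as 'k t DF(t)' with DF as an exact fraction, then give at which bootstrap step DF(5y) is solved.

1 1 4887/5000
2 2 4791/5000
3 3 9209/10000
4 4 71/80
5 5 1051/1250
6 6 8323/10000
DF(5y) is solved at step 5

step 1 [1y] zero: DF = P = 4887/5000 ≈ 0.977400
step 2 [2y] bond c/1=23/400: DF=(1069497/1000000 − 23/400·(0.977400))/(1+23/400) = 4791/5000 ≈ 0.958200
step 3 [3y] bond c/1=11/400: DF=(799563/800000 − 11/400·(0.977400+0.958200))/(1+11/400) = 9209/10000 ≈ 0.920900
step 4 [4y] zero: DF = P = 71/80 ≈ 0.887500
step 5 [5y] bond c/1=1/25: DF=(16003/15625 − 1/25·(0.977400+0.958200+0.920900+0.887500))/(1+1/25) = 1051/1250 ≈ 0.840800
step 6 [6y] bond c/1=1/20: DF=(220631/200000 − 1/20·(0.977400+0.958200+0.920900+0.887500+0.840800))/(1+1/20) = 8323/10000 ≈ 0.832300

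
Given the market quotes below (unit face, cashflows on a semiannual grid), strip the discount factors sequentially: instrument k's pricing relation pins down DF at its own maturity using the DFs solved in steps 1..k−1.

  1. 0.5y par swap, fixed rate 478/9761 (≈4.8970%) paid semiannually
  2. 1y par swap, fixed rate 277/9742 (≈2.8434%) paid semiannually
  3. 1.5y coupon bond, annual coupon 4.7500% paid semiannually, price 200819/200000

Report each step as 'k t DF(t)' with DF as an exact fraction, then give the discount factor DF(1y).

step 1 [0.5y] swap r/2=239/9761: DF=(1 − 239/9761·(0))/(1+239/9761) = 9761/10000 ≈ 0.976100
step 2 [1y] swap r/2=277/19484: DF=(1 − 277/19484·(0.976100))/(1+277/19484) = 9723/10000 ≈ 0.972300
step 3 [1.5y] bond c/2=19/800: DF=(200819/200000 − 19/800·(0.976100+0.972300))/(1+19/800) = 2339/2500 ≈ 0.935600

1 1/2 9761/10000
2 1 9723/10000
3 3/2 2339/2500
DF(1y) = 9723/10000 ≈ 0.972300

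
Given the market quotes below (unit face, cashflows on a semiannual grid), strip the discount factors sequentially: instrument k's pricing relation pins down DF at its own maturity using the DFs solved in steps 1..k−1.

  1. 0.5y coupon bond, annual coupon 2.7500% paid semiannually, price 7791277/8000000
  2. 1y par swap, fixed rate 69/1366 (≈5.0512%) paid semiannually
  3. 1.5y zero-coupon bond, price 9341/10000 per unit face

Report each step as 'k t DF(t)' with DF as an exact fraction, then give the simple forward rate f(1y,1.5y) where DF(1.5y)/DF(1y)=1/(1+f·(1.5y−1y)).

1 1/2 9607/10000
2 1 9517/10000
3 3/2 9341/10000
f(1y,1.5y) = ((9517/10000)/(9341/10000) − 1)/(1/2) = 352/9341 ≈ 3.7683%

step 1 [0.5y] bond c/2=11/800: DF=(7791277/8000000 − 11/800·(0))/(1+11/800) = 9607/10000 ≈ 0.960700
step 2 [1y] swap r/2=69/2732: DF=(1 − 69/2732·(0.960700))/(1+69/2732) = 9517/10000 ≈ 0.951700
step 3 [1.5y] zero: DF = P = 9341/10000 ≈ 0.934100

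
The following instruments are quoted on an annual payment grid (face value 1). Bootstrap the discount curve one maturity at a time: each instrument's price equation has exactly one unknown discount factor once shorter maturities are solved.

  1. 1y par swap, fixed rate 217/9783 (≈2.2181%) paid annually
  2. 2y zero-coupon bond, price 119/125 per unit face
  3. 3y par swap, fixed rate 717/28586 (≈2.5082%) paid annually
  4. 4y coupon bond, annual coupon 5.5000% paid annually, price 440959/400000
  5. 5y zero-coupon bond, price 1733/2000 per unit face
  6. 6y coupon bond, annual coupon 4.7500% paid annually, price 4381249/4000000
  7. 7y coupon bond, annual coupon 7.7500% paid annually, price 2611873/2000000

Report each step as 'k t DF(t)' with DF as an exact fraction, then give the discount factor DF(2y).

step 1 [1y] swap r/1=217/9783: DF=(1 − 217/9783·(0))/(1+217/9783) = 9783/10000 ≈ 0.978300
step 2 [2y] zero: DF = P = 119/125 ≈ 0.952000
step 3 [3y] swap r/1=717/28586: DF=(1 − 717/28586·(0.978300+0.952000))/(1+717/28586) = 9283/10000 ≈ 0.928300
step 4 [4y] bond c/1=11/200: DF=(440959/400000 − 11/200·(0.978300+0.952000+0.928300))/(1+11/200) = 8959/10000 ≈ 0.895900
step 5 [5y] zero: DF = P = 1733/2000 ≈ 0.866500
step 6 [6y] bond c/1=19/400: DF=(4381249/4000000 − 19/400·(0.978300+0.952000+0.928300+0.895900+0.866500))/(1+19/400) = 8361/10000 ≈ 0.836100
step 7 [7y] bond c/1=31/400: DF=(2611873/2000000 − 31/400·(0.978300+0.952000+0.928300+0.895900+0.866500+0.836100))/(1+31/400) = 1639/2000 ≈ 0.819500

1 1 9783/10000
2 2 119/125
3 3 9283/10000
4 4 8959/10000
5 5 1733/2000
6 6 8361/10000
7 7 1639/2000
DF(2y) = 119/125 ≈ 0.952000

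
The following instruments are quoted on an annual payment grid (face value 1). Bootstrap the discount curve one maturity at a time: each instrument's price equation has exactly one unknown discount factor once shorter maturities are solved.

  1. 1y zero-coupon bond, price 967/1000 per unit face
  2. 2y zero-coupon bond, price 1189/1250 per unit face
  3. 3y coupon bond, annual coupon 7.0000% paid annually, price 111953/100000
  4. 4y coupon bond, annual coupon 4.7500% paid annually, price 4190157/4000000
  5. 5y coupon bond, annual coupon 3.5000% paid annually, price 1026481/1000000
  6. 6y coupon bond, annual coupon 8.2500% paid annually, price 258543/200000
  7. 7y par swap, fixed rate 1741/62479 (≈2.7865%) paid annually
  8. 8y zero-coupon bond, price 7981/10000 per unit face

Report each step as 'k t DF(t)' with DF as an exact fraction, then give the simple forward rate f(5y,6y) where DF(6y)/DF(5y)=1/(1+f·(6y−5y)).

step 1 [1y] zero: DF = P = 967/1000 ≈ 0.967000
step 2 [2y] zero: DF = P = 1189/1250 ≈ 0.951200
step 3 [3y] bond c/1=7/100: DF=(111953/100000 − 7/100·(0.967000+0.951200))/(1+7/100) = 1151/1250 ≈ 0.920800
step 4 [4y] bond c/1=19/400: DF=(4190157/4000000 − 19/400·(0.967000+0.951200+0.920800))/(1+19/400) = 8713/10000 ≈ 0.871300
step 5 [5y] bond c/1=7/200: DF=(1026481/1000000 − 7/200·(0.967000+0.951200+0.920800+0.871300))/(1+7/200) = 8663/10000 ≈ 0.866300
step 6 [6y] bond c/1=33/400: DF=(258543/200000 − 33/400·(0.967000+0.951200+0.920800+0.871300+0.866300))/(1+33/400) = 4227/5000 ≈ 0.845400
step 7 [7y] swap r/1=1741/62479: DF=(1 − 1741/62479·(0.967000+0.951200+0.920800+0.871300+0.866300+0.845400))/(1+1741/62479) = 8259/10000 ≈ 0.825900
step 8 [8y] zero: DF = P = 7981/10000 ≈ 0.798100

1 1 967/1000
2 2 1189/1250
3 3 1151/1250
4 4 8713/10000
5 5 8663/10000
6 6 4227/5000
7 7 8259/10000
8 8 7981/10000
f(5y,6y) = ((8663/10000)/(4227/5000) − 1)/(1) = 209/8454 ≈ 2.4722%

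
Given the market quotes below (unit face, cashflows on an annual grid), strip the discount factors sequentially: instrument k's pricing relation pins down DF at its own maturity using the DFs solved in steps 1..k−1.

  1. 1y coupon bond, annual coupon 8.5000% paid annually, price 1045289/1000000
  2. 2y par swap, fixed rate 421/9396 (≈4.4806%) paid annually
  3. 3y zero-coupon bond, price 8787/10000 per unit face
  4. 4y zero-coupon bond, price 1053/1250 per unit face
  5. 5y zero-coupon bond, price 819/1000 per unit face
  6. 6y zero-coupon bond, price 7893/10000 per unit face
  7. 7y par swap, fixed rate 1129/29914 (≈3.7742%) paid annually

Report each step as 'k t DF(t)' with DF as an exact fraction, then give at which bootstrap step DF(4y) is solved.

step 1 [1y] bond c/1=17/200: DF=(1045289/1000000 − 17/200·(0))/(1+17/200) = 4817/5000 ≈ 0.963400
step 2 [2y] swap r/1=421/9396: DF=(1 − 421/9396·(0.963400))/(1+421/9396) = 4579/5000 ≈ 0.915800
step 3 [3y] zero: DF = P = 8787/10000 ≈ 0.878700
step 4 [4y] zero: DF = P = 1053/1250 ≈ 0.842400
step 5 [5y] zero: DF = P = 819/1000 ≈ 0.819000
step 6 [6y] zero: DF = P = 7893/10000 ≈ 0.789300
step 7 [7y] swap r/1=1129/29914: DF=(1 − 1129/29914·(0.963400+0.915800+0.878700+0.842400+0.819000+0.789300))/(1+1129/29914) = 3871/5000 ≈ 0.774200

1 1 4817/5000
2 2 4579/5000
3 3 8787/10000
4 4 1053/1250
5 5 819/1000
6 6 7893/10000
7 7 3871/5000
DF(4y) is solved at step 4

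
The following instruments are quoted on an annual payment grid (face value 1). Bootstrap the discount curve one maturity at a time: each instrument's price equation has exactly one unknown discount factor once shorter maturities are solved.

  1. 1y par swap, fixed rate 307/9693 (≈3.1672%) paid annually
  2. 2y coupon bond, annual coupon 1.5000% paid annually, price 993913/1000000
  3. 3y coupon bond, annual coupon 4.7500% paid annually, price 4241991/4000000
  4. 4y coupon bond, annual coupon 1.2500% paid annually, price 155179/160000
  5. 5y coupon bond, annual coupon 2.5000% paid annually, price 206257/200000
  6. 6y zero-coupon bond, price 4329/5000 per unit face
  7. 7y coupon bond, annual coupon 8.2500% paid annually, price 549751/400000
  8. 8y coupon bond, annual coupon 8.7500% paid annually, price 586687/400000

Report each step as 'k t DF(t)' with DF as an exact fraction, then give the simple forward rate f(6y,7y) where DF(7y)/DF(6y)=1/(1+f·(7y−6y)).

step 1 [1y] swap r/1=307/9693: DF=(1 − 307/9693·(0))/(1+307/9693) = 9693/10000 ≈ 0.969300
step 2 [2y] bond c/1=3/200: DF=(993913/1000000 − 3/200·(0.969300))/(1+3/200) = 9649/10000 ≈ 0.964900
step 3 [3y] bond c/1=19/400: DF=(4241991/4000000 − 19/400·(0.969300+0.964900))/(1+19/400) = 9247/10000 ≈ 0.924700
step 4 [4y] bond c/1=1/80: DF=(155179/160000 − 1/80·(0.969300+0.964900+0.924700))/(1+1/80) = 4613/5000 ≈ 0.922600
step 5 [5y] bond c/1=1/40: DF=(206257/200000 − 1/40·(0.969300+0.964900+0.924700+0.922600))/(1+1/40) = 9139/10000 ≈ 0.913900
step 6 [6y] zero: DF = P = 4329/5000 ≈ 0.865800
step 7 [7y] bond c/1=33/400: DF=(549751/400000 − 33/400·(0.969300+0.964900+0.924700+0.922600+0.913900+0.865800))/(1+33/400) = 4229/5000 ≈ 0.845800
step 8 [8y] bond c/1=7/80: DF=(586687/400000 − 7/80·(0.969300+0.964900+0.924700+0.922600+0.913900+0.865800+0.845800))/(1+7/80) = 2083/2500 ≈ 0.833200

1 1 9693/10000
2 2 9649/10000
3 3 9247/10000
4 4 4613/5000
5 5 9139/10000
6 6 4329/5000
7 7 4229/5000
8 8 2083/2500
f(6y,7y) = ((4329/5000)/(4229/5000) − 1)/(1) = 100/4229 ≈ 2.3646%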